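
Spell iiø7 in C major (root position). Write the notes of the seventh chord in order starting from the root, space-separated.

D F Ab C

iiø7 is built on scale degree 2, which is D in both C major and its parallel. In C minor the chord on D is D–F–Ab–C.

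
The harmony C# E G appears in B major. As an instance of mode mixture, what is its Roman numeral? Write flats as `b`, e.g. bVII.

ii°

C# is scale degree 2 in B major. C#–E–G is a diminished chord — the form found in B minor, not the diatonic ii (C#m). Borrowed into B major it is written ii°.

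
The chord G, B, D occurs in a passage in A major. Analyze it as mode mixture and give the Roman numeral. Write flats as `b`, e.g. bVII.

bVII

In A major scale degree 7 is G#; G is its lowered form, from A minor. G–B–D is a major chord — the form found in A minor, not the diatonic vii° (G#dim). Borrowed into A major it is written bVII.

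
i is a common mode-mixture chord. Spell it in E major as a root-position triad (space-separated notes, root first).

The root, E, is scale degree 1 — the same note in E major and E minor; only the chord quality changes. Building the minor chord from the parallel minor on E: E–G–B.

E G B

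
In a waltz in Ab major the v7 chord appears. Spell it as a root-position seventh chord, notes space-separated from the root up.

Eb Gb Bb Db

The root, Eb, is scale degree 5 — the same note in Ab major and Ab minor; only the chord quality changes. In Ab minor the chord on Eb is Eb–Gb–Bb–Db.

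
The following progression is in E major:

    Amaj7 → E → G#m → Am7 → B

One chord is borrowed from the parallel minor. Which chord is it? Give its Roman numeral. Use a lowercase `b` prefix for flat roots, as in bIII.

iv7

The diatonic triads in E major are E, F#m, G#m, A, B, C#m, D#dim. Amaj7, E, G#m and B are all diatonic. But Am7 (A–C–E–G) is foreign: the diatonic IV on degree 4 is A, whereas Am7 comes from E minor. It is labeled iv7.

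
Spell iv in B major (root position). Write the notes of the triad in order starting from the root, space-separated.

E G B

iv is built on scale degree 4, which is E in both B major and its parallel. Building the minor chord from the parallel minor on E: E–G–B.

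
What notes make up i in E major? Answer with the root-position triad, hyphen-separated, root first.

E-G-B

i is built on scale degree 1, which is E in both E major and its parallel. In E minor the chord on E is E–G–B.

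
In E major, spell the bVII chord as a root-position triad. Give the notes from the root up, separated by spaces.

bVII is built on the lowered scale degree 7. In E major degree 7 is D#; lowered it becomes D. Stacking thirds in E minor on D gives D–F#–A.

D F# A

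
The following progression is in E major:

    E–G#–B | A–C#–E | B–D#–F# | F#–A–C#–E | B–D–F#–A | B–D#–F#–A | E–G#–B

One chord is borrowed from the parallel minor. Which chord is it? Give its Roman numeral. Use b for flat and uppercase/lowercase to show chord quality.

E major has the diatonic set E, F#m, G#m, A, B, C#m, D#dim. Of the given chords, E–G#–B = E, A–C#–E = A, B–D#–F# = B, F#–A–C#–E = F#m7 and B–D#–F#–A = B7 are diatonic. B–D–F#–A doesn't fit — on degree 5 E major would have B (V). Bm7 is the degree-5 chord of E minor, so it is the borrowed v7.

v7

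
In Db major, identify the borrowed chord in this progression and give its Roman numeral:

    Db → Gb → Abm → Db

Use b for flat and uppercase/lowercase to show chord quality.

The diatonic triads in Db major are Db, Ebm, Fm, Gb, Ab, Bbm, Cdim. Of the given chords, Db and Gb are diatonic. But Abm (Ab–Cb–Eb) is foreign: the diatonic V on degree 5 is Ab, whereas Abm comes from Db minor. It is labeled v.

v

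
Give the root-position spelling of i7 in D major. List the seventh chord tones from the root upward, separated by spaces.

D F A C

The root, D, is scale degree 1 — the same note in D major and D minor; only the chord quality changes. In D minor the chord on D is D–F–A–C.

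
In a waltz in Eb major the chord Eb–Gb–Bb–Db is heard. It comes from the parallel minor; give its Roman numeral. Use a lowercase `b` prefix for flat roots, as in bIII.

Eb is scale degree 1 in Eb major. Diatonically Eb major has Eb (I) on that degree; Eb–Gb–Bb–Db is instead the minor-seventh chord native to Eb minor, so it takes the label i7.

i7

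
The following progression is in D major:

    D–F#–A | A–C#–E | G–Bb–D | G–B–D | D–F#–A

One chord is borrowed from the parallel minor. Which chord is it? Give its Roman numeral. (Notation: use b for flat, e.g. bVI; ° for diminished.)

iv

D major has the diatonic set D, Em, F#m, G, A, Bm, C#dim. D–F#–A = D, A–C#–E = A and G–B–D = G all belong to that set. G–Bb–D is not: scale degree 4 in D major carries G (IV). In D minor the chord on that degree is Gm, so here it functions as iv, borrowed from the parallel minor.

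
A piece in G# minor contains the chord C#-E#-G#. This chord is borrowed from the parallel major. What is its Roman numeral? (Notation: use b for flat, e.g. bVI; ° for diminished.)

IV

C# is scale degree 4 in G# minor. Diatonically G# minor has C#m (iv) on that degree; C#–E#–G# is instead the major chord native to G# major, so it takes the label IV.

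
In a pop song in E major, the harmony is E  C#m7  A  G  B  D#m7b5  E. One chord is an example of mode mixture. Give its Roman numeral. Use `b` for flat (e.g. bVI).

bIII

In E major the diatonic chords are E, F#m, G#m, A, B, C#m, D#dim. E, C#m7, A, B and D#m7b5 all belong to that set. G (G–B–D) doesn't fit — on degree 3 E major would have G#m (iii). G is the degree-3 chord of E minor, so it is the borrowed bIII.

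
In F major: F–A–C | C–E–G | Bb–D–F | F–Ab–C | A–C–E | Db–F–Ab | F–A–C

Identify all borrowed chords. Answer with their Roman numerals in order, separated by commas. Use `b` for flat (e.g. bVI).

i, bVI

The diatonic triads in F major are F, Gm, Am, Bb, C, Dm, Edim. F–A–C = F, C–E–G = C, Bb–D–F = Bb and A–C–E = Am all belong to that set. But F–Ab–C is foreign: the diatonic I on degree 1 is F, whereas Fm comes from F minor. It is labeled i. Db–F–Ab is not: scale degree 6 in F major carries Dm (vi). In F minor the chord on that degree is Db, so here it functions as bVI, borrowed from the parallel minor.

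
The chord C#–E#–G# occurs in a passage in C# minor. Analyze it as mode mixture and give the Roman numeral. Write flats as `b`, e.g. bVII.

The root C# is the diatonic 1st degree of C# minor; the borrowing shows in the chord quality. C#–E#–G# is a major chord — the form found in C# major, not the diatonic i (C#m). Borrowed into C# minor it is written I.

I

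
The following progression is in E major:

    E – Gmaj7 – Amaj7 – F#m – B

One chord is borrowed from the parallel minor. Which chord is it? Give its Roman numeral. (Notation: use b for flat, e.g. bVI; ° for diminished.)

In E major the diatonic chords are E, F#m, G#m, A, B, C#m, D#dim. Of the given chords, E, Amaj7, F#m and B are diatonic. But Gmaj7 (G–B–D–F#) is foreign: the diatonic iii on degree 3 is G#m, whereas Gmaj7 comes from E minor. It is labeled bIIImaj7.

bIIImaj7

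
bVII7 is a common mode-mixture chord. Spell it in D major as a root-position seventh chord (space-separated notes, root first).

C E G Bb

The root of bVII7 is the lowered 7th degree: C# becomes C. In D minor the chord on C is C–E–G–Bb.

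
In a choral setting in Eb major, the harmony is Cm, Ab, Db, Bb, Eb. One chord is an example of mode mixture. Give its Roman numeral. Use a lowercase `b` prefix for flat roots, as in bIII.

bVII

Eb major has the diatonic set Eb, Fm, Gm, Ab, Bb, Cm, Ddim. Cm, Ab, Bb and Eb are all diatonic. Db (Db–F–Ab) doesn't fit — on degree 7 Eb major would have Ddim (vii°). Db is the degree-7 chord of Eb minor, so it is the borrowed bVII.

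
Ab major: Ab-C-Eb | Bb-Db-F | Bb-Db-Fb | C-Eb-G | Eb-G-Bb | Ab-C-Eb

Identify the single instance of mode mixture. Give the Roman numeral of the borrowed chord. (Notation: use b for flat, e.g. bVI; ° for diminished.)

In Ab major the diatonic chords are Ab, Bbm, Cm, Db, Eb, Fm, Gdim. Ab–C–Eb = Ab, Bb–Db–F = Bbm, C–Eb–G = Cm and Eb–G–Bb = Eb all belong to that set. But Bb–Db–Fb is foreign: the diatonic ii on degree 2 is Bbm, whereas Bbdim comes from Ab minor. It is labeled ii°.

ii°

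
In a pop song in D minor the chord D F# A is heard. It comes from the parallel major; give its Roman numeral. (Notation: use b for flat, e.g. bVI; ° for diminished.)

The root D is the diatonic 1st degree of D minor; the borrowing shows in the chord quality. D–F#–A is a major chord — the form found in D major, not the diatonic i (Dm). Borrowed into D minor it is written I.

I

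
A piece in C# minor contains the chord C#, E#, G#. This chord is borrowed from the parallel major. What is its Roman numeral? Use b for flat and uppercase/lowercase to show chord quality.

The root C# is the diatonic 1st degree of C# minor; the borrowing shows in the chord quality. C#–E#–G# is a major chord — the form found in C# major, not the diatonic i (C#m). Borrowed into C# minor it is written I.

I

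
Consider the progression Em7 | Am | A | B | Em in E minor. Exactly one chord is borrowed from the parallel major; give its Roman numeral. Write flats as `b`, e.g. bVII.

The diatonic triads in E minor (with V from harmonic minor) are Em, F#dim, G, Am, B, C, D. Of the given chords, Em7, Am, B and Em are diatonic. A (A–C#–E) is not: scale degree 4 in E minor carries Am (iv). In E major the chord on that degree is A, so here it functions as IV, borrowed from the parallel major.

IV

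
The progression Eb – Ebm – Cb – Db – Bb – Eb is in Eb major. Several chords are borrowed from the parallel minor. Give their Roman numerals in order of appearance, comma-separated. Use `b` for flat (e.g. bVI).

i, bVI, bVII

Eb major has the diatonic set Eb, Fm, Gm, Ab, Bb, Cm, Ddim. Eb and Bb are both diatonic. Ebm (Eb–Gb–Bb) is not: scale degree 1 in Eb major carries Eb (I). In Eb minor the chord on that degree is Ebm, so here it functions as i, borrowed from the parallel minor. Cb (Cb–Eb–Gb) doesn't fit — on degree 6 Eb major would have Cm (vi). Cb is the degree-6 chord of Eb minor, so it is the borrowed bVI. But Db (Db–F–Ab) is foreign: the diatonic vii° on degree 7 is Ddim, whereas Db comes from Eb minor. It is labeled bVII.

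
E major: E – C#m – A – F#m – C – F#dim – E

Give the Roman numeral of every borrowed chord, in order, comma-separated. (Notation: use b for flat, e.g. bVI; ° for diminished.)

The diatonic triads in E major are E, F#m, G#m, A, B, C#m, D#dim. Of the given chords, E, C#m, A and F#m are diatonic. But C (C–E–G) is foreign: the diatonic vi on degree 6 is C#m, whereas C comes from E minor. It is labeled bVI. But F#dim (F#–A–C) is foreign: the diatonic ii on degree 2 is F#m, whereas F#dim comes from E minor. It is labeled ii°.

bVI, ii°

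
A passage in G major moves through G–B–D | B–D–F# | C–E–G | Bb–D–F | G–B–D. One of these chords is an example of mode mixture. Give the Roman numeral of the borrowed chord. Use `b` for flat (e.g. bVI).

In G major the diatonic chords are G, Am, Bm, C, D, Em, F#dim. G–B–D = G, B–D–F# = Bm and C–E–G = C all belong to that set. Bb–D–F doesn't fit — on degree 3 G major would have Bm (iii). Bb is the degree-3 chord of G minor, so it is the borrowed bIII.

bIII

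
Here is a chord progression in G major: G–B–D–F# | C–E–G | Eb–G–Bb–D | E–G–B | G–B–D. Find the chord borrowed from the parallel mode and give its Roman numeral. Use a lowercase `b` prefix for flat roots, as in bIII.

In G major the diatonic chords are G, Am, Bm, C, D, Em, F#dim. G–B–D–F# = Gmaj7, C–E–G = C, E–G–B = Em and G–B–D = G are all diatonic. Eb–G–Bb–D is not: scale degree 6 in G major carries Em (vi). In G minor the chord on that degree is Ebmaj7, so here it functions as bVImaj7, borrowed from the parallel minor.

bVImaj7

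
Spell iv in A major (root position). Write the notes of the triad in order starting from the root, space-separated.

D F A

The root, D, is scale degree 4 — the same note in A major and A minor; only the chord quality changes. Building the minor chord from the parallel minor on D: D–F–A.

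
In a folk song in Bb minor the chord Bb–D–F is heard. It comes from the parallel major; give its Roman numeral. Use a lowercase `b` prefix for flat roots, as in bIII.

Bb is scale degree 1 in Bb minor. The diatonic chord on degree 1 would be Bbm (i), but Bb–D–F is the major chord from Bb major. As a borrowed chord it is labeled I.

I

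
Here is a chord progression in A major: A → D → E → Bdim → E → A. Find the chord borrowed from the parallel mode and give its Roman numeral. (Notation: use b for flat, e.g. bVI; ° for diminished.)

ii°

In A major the diatonic chords are A, Bm, C#m, D, E, F#m, G#dim. Of the given chords, A, D and E are diatonic. Bdim (B–D–F) doesn't fit — on degree 2 A major would have Bm (ii). Bdim is the degree-2 chord of A minor, so it is the borrowed ii°.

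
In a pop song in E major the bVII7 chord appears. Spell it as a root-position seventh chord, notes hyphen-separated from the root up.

Scale degree 7 in E major is D#. bVII7 uses the lowered form, D, taken from E minor. Stacking thirds in E minor on D gives D–F#–A–C.

D-F#-A-C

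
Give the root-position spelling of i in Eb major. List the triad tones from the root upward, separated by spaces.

i is built on scale degree 1, which is Eb in both Eb major and its parallel. Building the minor chord from the parallel minor on Eb: Eb–Gb–Bb.

Eb Gb Bb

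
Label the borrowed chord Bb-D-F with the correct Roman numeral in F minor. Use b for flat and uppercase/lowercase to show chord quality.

Bb is scale degree 4 in F minor. Diatonically F minor has Bbm (iv) on that degree; Bb–D–F is instead the major chord native to F major, so it takes the label IV.

IV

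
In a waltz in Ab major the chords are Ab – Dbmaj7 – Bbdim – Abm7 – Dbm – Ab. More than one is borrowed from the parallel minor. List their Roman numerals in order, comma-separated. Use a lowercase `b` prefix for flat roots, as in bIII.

Ab major has the diatonic set Ab, Bbm, Cm, Db, Eb, Fm, Gdim. Ab and Dbmaj7 both belong to that set. But Bbdim (Bb–Db–Fb) is foreign: the diatonic ii on degree 2 is Bbm, whereas Bbdim comes from Ab minor. It is labeled ii°. But Abm7 (Ab–Cb–Eb–Gb) is foreign: the diatonic I on degree 1 is Ab, whereas Abm7 comes from Ab minor. It is labeled i7. But Dbm (Db–Fb–Ab) is foreign: the diatonic IV on degree 4 is Db, whereas Dbm comes from Ab minor. It is labeled iv.

ii°, i7, iv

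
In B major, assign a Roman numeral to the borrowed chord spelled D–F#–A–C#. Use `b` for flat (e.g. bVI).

The root D is the lowered 3rd scale degree — diatonically B major has D# there. Diatonically B major has D#m (iii) on that degree; D–F#–A–C# is instead the major-seventh chord native to B minor, so it takes the label bIIImaj7.

bIIImaj7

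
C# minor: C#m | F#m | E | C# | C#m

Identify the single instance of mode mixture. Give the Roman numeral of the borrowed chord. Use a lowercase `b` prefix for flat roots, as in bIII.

In C# minor (with V from harmonic minor) the diatonic chords are C#m, D#dim, E, F#m, G#, A, B. C#m, F#m and E all belong to that set. C# (C#–E#–G#) is not: scale degree 1 in C# minor carries C#m (i). In C# major the chord on that degree is C#, so here it functions as I, borrowed from the parallel major.

I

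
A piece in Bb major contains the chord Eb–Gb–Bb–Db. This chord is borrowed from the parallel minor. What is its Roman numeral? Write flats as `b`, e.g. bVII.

iv7

The root Eb is the diatonic 4th degree of Bb major; the borrowing shows in the chord quality. Eb–Gb–Bb–Db is a minor-seventh chord — the form found in Bb minor, not the diatonic IV (Eb). Borrowed into Bb major it is written iv7.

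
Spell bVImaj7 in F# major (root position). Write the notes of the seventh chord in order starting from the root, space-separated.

Scale degree 6 in F# major is D#. bVImaj7 uses the lowered form, D, taken from F# minor. Stacking thirds in F# minor on D gives D–F#–A–C#.

D F# A C#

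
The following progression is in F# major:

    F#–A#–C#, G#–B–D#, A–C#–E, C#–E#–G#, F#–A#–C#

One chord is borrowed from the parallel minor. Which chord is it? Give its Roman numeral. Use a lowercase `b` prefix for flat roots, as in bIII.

bIII

F# major has the diatonic set F#, G#m, A#m, B, C#, D#m, E#dim. F#–A#–C# = F#, G#–B–D# = G#m and C#–E#–G# = C# all belong to that set. A–C#–E is not: scale degree 3 in F# major carries A#m (iii). In F# minor the chord on that degree is A, so here it functions as bIII, borrowed from the parallel minor.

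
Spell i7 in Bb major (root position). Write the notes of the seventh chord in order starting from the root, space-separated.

i7 is built on scale degree 1, which is Bb in both Bb major and its parallel. Stacking thirds in Bb minor on Bb gives Bb–Db–F–Ab.

Bb Db F Ab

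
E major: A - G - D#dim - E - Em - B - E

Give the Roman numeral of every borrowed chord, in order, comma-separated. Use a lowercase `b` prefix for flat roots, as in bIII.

bIII, i

In E major the diatonic chords are E, F#m, G#m, A, B, C#m, D#dim. A, D#dim, E and B all belong to that set. G (G–B–D) doesn't fit — on degree 3 E major would have G#m (iii). G is the degree-3 chord of E minor, so it is the borrowed bIII. Em (E–G–B) doesn't fit — on degree 1 E major would have E (I). Em is the degree-1 chord of E minor, so it is the borrowed i.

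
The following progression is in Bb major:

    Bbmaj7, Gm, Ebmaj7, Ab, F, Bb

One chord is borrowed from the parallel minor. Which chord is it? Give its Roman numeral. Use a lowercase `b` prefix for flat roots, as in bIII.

The diatonic triads in Bb major are Bb, Cm, Dm, Eb, F, Gm, Adim. Bbmaj7, Gm, Ebmaj7, F and Bb are all diatonic. Ab (Ab–C–Eb) doesn't fit — on degree 7 Bb major would have Adim (vii°). Ab is the degree-7 chord of Bb minor, so it is the borrowed bVII.

bVII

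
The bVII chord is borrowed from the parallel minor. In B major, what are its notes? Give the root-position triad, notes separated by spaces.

A C# E

The root of bVII is the lowered 7th degree: A# becomes A. Stacking thirds in B minor on A gives A–C#–E.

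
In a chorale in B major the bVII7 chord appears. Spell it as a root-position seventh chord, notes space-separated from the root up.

A C# E G

bVII7 is built on the lowered scale degree 7. In B major degree 7 is A#; lowered it becomes A. Building the dominant-seventh chord from the parallel minor on A: A–C#–E–G.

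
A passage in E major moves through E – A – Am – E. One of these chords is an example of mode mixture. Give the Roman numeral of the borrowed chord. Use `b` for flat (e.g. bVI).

In E major the diatonic chords are E, F#m, G#m, A, B, C#m, D#dim. E and A both belong to that set. But Am (A–C–E) is foreign: the diatonic IV on degree 4 is A, whereas Am comes from E minor. It is labeled iv.

iv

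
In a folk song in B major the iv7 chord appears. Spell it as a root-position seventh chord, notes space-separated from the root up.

E G B D

iv7 is built on scale degree 4, which is E in both B major and its parallel. Stacking thirds in B minor on E gives E–G–B–D.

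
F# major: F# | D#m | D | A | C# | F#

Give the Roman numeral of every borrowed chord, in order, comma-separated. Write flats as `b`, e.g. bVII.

In F# major the diatonic chords are F#, G#m, A#m, B, C#, D#m, E#dim. Of the given chords, F#, D#m and C# are diatonic. D (D–F#–A) is not: scale degree 6 in F# major carries D#m (vi). In F# minor the chord on that degree is D, so here it functions as bVI, borrowed from the parallel minor. A (A–C#–E) doesn't fit — on degree 3 F# major would have A#m (iii). A is the degree-3 chord of F# minor, so it is the borrowed bIII.

bVI, bIII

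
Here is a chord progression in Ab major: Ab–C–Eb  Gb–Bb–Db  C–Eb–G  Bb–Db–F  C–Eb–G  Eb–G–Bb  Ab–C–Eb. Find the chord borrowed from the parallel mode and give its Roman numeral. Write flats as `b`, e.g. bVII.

Ab major has the diatonic set Ab, Bbm, Cm, Db, Eb, Fm, Gdim. Ab–C–Eb = Ab, C–Eb–G = Cm, Bb–Db–F = Bbm and Eb–G–Bb = Eb are all diatonic. Gb–Bb–Db doesn't fit — on degree 7 Ab major would have Gdim (vii°). Gb is the degree-7 chord of Ab minor, so it is the borrowed bVII.

bVII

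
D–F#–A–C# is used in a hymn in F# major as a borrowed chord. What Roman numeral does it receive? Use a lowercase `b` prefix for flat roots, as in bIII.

bVImaj7

D is the lowered form of scale degree 6 in F# major (the diatonic degree 6 is D#). Diatonically F# major has D#m (vi) on that degree; D–F#–A–C# is instead the major-seventh chord native to F# minor, so it takes the label bVImaj7.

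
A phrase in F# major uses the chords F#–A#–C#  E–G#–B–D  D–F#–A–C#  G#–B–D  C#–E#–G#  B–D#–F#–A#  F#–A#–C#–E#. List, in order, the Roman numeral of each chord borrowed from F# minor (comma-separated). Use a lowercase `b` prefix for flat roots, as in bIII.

bVII7, bVImaj7, ii°

The diatonic triads in F# major are F#, G#m, A#m, B, C#, D#m, E#dim. F#–A#–C# = F#, C#–E#–G# = C#, B–D#–F#–A# = Bmaj7 and F#–A#–C#–E# = F#maj7 are all diatonic. E–G#–B–D is not: scale degree 7 in F# major carries E#dim (vii°). In F# minor the chord on that degree is E7, so here it functions as bVII7, borrowed from the parallel minor. D–F#–A–C# is not: scale degree 6 in F# major carries D#m (vi). In F# minor the chord on that degree is Dmaj7, so here it functions as bVImaj7, borrowed from the parallel minor. G#–B–D is not: scale degree 2 in F# major carries G#m (ii). In F# minor the chord on that degree is G#dim, so here it functions as ii°, borrowed from the parallel minor.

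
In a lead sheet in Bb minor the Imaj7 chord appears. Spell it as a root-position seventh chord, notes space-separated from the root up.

Bb D F A

The root, Bb, is scale degree 1 — the same note in Bb minor and Bb major; only the chord quality changes. Building the major-seventh chord from the parallel major on Bb: Bb–D–F–A.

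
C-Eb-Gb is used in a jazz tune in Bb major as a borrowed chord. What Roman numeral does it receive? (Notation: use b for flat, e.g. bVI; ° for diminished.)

ii°

The root C is the diatonic 2nd degree of Bb major; the borrowing shows in the chord quality. The diatonic chord on degree 2 would be Cm (ii), but C–Eb–Gb is the diminished chord from Bb minor. As a borrowed chord it is labeled ii°.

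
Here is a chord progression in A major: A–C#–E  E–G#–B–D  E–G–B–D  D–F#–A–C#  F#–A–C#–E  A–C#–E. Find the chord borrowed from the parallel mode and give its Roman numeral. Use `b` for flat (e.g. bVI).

The diatonic triads in A major are A, Bm, C#m, D, E, F#m, G#dim. A–C#–E = A, E–G#–B–D = E7, D–F#–A–C# = Dmaj7 and F#–A–C#–E = F#m7 all belong to that set. E–G–B–D is not: scale degree 5 in A major carries E (V). In A minor the chord on that degree is Em7, so here it functions as v7, borrowed from the parallel minor.

v7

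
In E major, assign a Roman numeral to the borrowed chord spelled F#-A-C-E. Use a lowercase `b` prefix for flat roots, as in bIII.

The root F# is the diatonic 2nd degree of E major; the borrowing shows in the chord quality. F#–A–C–E is a half-diminished-seventh chord — the form found in E minor, not the diatonic ii (F#m). Borrowed into E major it is written iiø7.

iiø7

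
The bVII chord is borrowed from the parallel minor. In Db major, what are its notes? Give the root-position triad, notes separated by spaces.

Cb Eb Gb

The root of bVII is the lowered 7th degree: C becomes Cb. In Db minor the chord on Cb is Cb–Eb–Gb.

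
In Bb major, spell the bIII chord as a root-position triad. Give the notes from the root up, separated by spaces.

Db F Ab

The root of bIII is the lowered 3rd degree: D becomes Db. Building the major chord from the parallel minor on Db: Db–F–Ab.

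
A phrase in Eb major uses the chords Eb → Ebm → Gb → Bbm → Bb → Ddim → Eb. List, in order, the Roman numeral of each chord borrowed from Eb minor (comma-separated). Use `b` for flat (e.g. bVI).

In Eb major the diatonic chords are Eb, Fm, Gm, Ab, Bb, Cm, Ddim. Eb, Bb and Ddim all belong to that set. Ebm (Eb–Gb–Bb) is not: scale degree 1 in Eb major carries Eb (I). In Eb minor the chord on that degree is Ebm, so here it functions as i, borrowed from the parallel minor. Gb (Gb–Bb–Db) is not: scale degree 3 in Eb major carries Gm (iii). In Eb minor the chord on that degree is Gb, so here it functions as bIII, borrowed from the parallel minor. Bbm (Bb–Db–F) is not: scale degree 5 in Eb major carries Bb (V). In Eb minor the chord on that degree is Bbm, so here it functions as v, borrowed from the parallel minor.

i, bIII, v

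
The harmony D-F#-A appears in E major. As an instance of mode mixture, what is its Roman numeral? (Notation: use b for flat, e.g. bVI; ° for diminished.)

The root D is the lowered 7th scale degree — diatonically E major has D# there. Diatonically E major has D#dim (vii°) on that degree; D–F#–A is instead the major chord native to E minor, so it takes the label bVII.

bVII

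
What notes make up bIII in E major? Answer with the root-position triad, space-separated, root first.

G B D

bIII is built on the lowered scale degree 3. In E major degree 3 is G#; lowered it becomes G. Building the major chord from the parallel minor on G: G–B–D.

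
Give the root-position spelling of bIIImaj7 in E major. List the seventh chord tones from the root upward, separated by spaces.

G B D F#

The root of bIIImaj7 is the lowered 3rd degree: G# becomes G. Building the major-seventh chord from the parallel minor on G: G–B–D–F#.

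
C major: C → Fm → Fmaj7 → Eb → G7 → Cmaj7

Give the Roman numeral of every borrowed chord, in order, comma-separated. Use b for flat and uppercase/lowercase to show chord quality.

The diatonic triads in C major are C, Dm, Em, F, G, Am, Bdim. C, Fmaj7, G7 and Cmaj7 are all diatonic. Fm (F–Ab–C) doesn't fit — on degree 4 C major would have F (IV). Fm is the degree-4 chord of C minor, so it is the borrowed iv. Eb (Eb–G–Bb) is not: scale degree 3 in C major carries Em (iii). In C minor the chord on that degree is Eb, so here it functions as bIII, borrowed from the parallel minor.

iv, bIII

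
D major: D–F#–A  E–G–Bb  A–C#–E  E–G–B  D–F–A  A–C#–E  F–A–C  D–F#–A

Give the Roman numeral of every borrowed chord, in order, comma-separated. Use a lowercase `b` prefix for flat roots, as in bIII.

D major has the diatonic set D, Em, F#m, G, A, Bm, C#dim. Of the given chords, D–F#–A = D, A–C#–E = A and E–G–B = Em are diatonic. But E–G–Bb is foreign: the diatonic ii on degree 2 is Em, whereas Edim comes from D minor. It is labeled ii°. But D–F–A is foreign: the diatonic I on degree 1 is D, whereas Dm comes from D minor. It is labeled i. But F–A–C is foreign: the diatonic iii on degree 3 is F#m, whereas F comes from D minor. It is labeled bIII.

ii°, i, bIII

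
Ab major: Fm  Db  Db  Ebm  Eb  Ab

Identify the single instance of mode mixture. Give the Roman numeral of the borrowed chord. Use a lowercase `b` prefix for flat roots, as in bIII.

v

The diatonic triads in Ab major are Ab, Bbm, Cm, Db, Eb, Fm, Gdim. Fm, Db, Eb and Ab all belong to that set. Ebm (Eb–Gb–Bb) doesn't fit — on degree 5 Ab major would have Eb (V). Ebm is the degree-5 chord of Ab minor, so it is the borrowed v.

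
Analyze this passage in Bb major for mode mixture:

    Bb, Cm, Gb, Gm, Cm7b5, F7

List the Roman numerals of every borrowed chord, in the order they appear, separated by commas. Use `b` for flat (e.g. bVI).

In Bb major the diatonic chords are Bb, Cm, Dm, Eb, F, Gm, Adim. Bb, Cm, Gm and F7 all belong to that set. Gb (Gb–Bb–Db) is not: scale degree 6 in Bb major carries Gm (vi). In Bb minor the chord on that degree is Gb, so here it functions as bVI, borrowed from the parallel minor. Cm7b5 (C–Eb–Gb–Bb) doesn't fit — on degree 2 Bb major would have Cm (ii). Cm7b5 is the degree-2 chord of Bb minor, so it is the borrowed iiø7.

bVI, iiø7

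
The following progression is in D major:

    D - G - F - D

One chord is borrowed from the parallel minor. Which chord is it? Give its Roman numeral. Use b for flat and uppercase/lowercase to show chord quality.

In D major the diatonic chords are D, Em, F#m, G, A, Bm, C#dim. D and G are both diatonic. F (F–A–C) doesn't fit — on degree 3 D major would have F#m (iii). F is the degree-3 chord of D minor, so it is the borrowed bIII.

bIII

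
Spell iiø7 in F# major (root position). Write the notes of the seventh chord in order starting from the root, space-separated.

G# B D F#

The root, G#, is scale degree 2 — the same note in F# major and F# minor; only the chord quality changes. Building the half-diminished-seventh chord from the parallel minor on G#: G#–B–D–F#.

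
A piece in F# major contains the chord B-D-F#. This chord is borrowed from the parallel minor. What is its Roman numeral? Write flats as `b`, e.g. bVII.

B is scale degree 4 in F# major. B–D–F# is a minor chord — the form found in F# minor, not the diatonic IV (B). Borrowed into F# major it is written iv.

iv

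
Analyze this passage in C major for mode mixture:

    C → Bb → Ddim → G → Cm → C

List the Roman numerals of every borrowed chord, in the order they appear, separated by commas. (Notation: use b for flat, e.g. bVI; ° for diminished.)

bVII, ii°, i

In C major the diatonic chords are C, Dm, Em, F, G, Am, Bdim. C and G both belong to that set. But Bb (Bb–D–F) is foreign: the diatonic vii° on degree 7 is Bdim, whereas Bb comes from C minor. It is labeled bVII. Ddim (D–F–Ab) is not: scale degree 2 in C major carries Dm (ii). In C minor the chord on that degree is Ddim, so here it functions as ii°, borrowed from the parallel minor. Cm (C–Eb–G) doesn't fit — on degree 1 C major would have C (I). Cm is the degree-1 chord of C minor, so it is the borrowed i.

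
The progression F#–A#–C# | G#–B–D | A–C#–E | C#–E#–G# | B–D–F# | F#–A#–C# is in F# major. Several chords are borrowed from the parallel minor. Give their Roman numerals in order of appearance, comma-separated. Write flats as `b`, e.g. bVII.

The diatonic triads in F# major are F#, G#m, A#m, B, C#, D#m, E#dim. F#–A#–C# = F# and C#–E#–G# = C# are both diatonic. G#–B–D is not: scale degree 2 in F# major carries G#m (ii). In F# minor the chord on that degree is G#dim, so here it functions as ii°, borrowed from the parallel minor. A–C#–E is not: scale degree 3 in F# major carries A#m (iii). In F# minor the chord on that degree is A, so here it functions as bIII, borrowed from the parallel minor. B–D–F# is not: scale degree 4 in F# major carries B (IV). In F# minor the chord on that degree is Bm, so here it functions as iv, borrowed from the parallel minor.

ii°, bIII, iv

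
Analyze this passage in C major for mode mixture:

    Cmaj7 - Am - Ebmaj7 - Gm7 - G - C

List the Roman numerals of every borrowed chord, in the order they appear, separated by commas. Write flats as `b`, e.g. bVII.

bIIImaj7, v7

The diatonic triads in C major are C, Dm, Em, F, G, Am, Bdim. Of the given chords, Cmaj7, Am, G and C are diatonic. Ebmaj7 (Eb–G–Bb–D) doesn't fit — on degree 3 C major would have Em (iii). Ebmaj7 is the degree-3 chord of C minor, so it is the borrowed bIIImaj7. Gm7 (G–Bb–D–F) is not: scale degree 5 in C major carries G (V). In C minor the chord on that degree is Gm7, so here it functions as v7, borrowed from the parallel minor.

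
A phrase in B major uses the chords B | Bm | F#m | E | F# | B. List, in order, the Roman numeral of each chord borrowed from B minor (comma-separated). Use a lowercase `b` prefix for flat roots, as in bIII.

i, v

B major has the diatonic set B, C#m, D#m, E, F#, G#m, A#dim. Of the given chords, B, E and F# are diatonic. Bm (B–D–F#) is not: scale degree 1 in B major carries B (I). In B minor the chord on that degree is Bm, so here it functions as i, borrowed from the parallel minor. But F#m (F#–A–C#) is foreign: the diatonic V on degree 5 is F#, whereas F#m comes from B minor. It is labeled v.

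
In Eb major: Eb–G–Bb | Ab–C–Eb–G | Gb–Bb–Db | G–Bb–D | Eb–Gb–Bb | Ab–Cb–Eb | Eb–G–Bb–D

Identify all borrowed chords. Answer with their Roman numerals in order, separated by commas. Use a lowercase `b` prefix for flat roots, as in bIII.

bIII, i, iv

Eb major has the diatonic set Eb, Fm, Gm, Ab, Bb, Cm, Ddim. Eb–G–Bb = Eb, Ab–C–Eb–G = Abmaj7, G–Bb–D = Gm and Eb–G–Bb–D = Ebmaj7 are all diatonic. Gb–Bb–Db is not: scale degree 3 in Eb major carries Gm (iii). In Eb minor the chord on that degree is Gb, so here it functions as bIII, borrowed from the parallel minor. But Eb–Gb–Bb is foreign: the diatonic I on degree 1 is Eb, whereas Ebm comes from Eb minor. It is labeled i. But Ab–Cb–Eb is foreign: the diatonic IV on degree 4 is Ab, whereas Abm comes from Eb minor. It is labeled iv.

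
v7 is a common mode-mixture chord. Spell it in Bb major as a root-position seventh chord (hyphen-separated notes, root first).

The root, F, is scale degree 5 — the same note in Bb major and Bb minor; only the chord quality changes. Building the minor-seventh chord from the parallel minor on F: F–Ab–C–Eb.

F-Ab-C-Eb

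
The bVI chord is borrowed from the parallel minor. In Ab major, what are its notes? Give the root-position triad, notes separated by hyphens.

Scale degree 6 in Ab major is F. bVI uses the lowered form, Fb, taken from Ab minor. Building the major chord from the parallel minor on Fb: Fb–Ab–Cb.

Fb-Ab-Cb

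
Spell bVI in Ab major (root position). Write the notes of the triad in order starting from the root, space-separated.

Fb Ab Cb

Scale degree 6 in Ab major is F. bVI uses the lowered form, Fb, taken from Ab minor. In Ab minor the chord on Fb is Fb–Ab–Cb.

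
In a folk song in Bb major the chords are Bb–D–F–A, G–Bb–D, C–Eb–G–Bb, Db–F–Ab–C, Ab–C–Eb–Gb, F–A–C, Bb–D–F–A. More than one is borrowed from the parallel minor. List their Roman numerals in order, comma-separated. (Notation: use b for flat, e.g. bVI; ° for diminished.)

bIIImaj7, bVII7

The diatonic triads in Bb major are Bb, Cm, Dm, Eb, F, Gm, Adim. Bb–D–F–A = Bbmaj7, G–Bb–D = Gm, C–Eb–G–Bb = Cm7 and F–A–C = F all belong to that set. Db–F–Ab–C is not: scale degree 3 in Bb major carries Dm (iii). In Bb minor the chord on that degree is Dbmaj7, so here it functions as bIIImaj7, borrowed from the parallel minor. Ab–C–Eb–Gb is not: scale degree 7 in Bb major carries Adim (vii°). In Bb minor the chord on that degree is Ab7, so here it functions as bVII7, borrowed from the parallel minor.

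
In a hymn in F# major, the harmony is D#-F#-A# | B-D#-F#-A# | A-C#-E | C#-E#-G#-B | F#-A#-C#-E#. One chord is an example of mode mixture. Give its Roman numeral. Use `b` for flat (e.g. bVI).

The diatonic triads in F# major are F#, G#m, A#m, B, C#, D#m, E#dim. Of the given chords, D#–F#–A# = D#m, B–D#–F#–A# = Bmaj7, C#–E#–G#–B = C#7 and F#–A#–C#–E# = F#maj7 are diatonic. But A–C#–E is foreign: the diatonic iii on degree 3 is A#m, whereas A comes from F# minor. It is labeled bIII.

bIII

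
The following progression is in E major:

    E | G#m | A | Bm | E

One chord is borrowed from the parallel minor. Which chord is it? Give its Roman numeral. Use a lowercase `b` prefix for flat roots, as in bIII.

v

In E major the diatonic chords are E, F#m, G#m, A, B, C#m, D#dim. E, G#m and A all belong to that set. Bm (B–D–F#) doesn't fit — on degree 5 E major would have B (V). Bm is the degree-5 chord of E minor, so it is the borrowed v.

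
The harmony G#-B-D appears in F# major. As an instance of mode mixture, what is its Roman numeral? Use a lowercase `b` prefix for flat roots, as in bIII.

G# is scale degree 2 in F# major. The diatonic chord on degree 2 would be G#m (ii), but G#–B–D is the diminished chord from F# minor. As a borrowed chord it is labeled ii°.

ii°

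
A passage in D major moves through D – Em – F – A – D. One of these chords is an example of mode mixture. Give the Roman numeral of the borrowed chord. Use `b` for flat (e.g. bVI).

bIII

The diatonic triads in D major are D, Em, F#m, G, A, Bm, C#dim. D, Em and A all belong to that set. F (F–A–C) is not: scale degree 3 in D major carries F#m (iii). In D minor the chord on that degree is F, so here it functions as bIII, borrowed from the parallel minor.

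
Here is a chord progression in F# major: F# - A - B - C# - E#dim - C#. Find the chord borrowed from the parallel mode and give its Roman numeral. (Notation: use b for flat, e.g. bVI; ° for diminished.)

bIII

The diatonic triads in F# major are F#, G#m, A#m, B, C#, D#m, E#dim. Of the given chords, F#, B, C# and E#dim are diatonic. A (A–C#–E) doesn't fit — on degree 3 F# major would have A#m (iii). A is the degree-3 chord of F# minor, so it is the borrowed bIII.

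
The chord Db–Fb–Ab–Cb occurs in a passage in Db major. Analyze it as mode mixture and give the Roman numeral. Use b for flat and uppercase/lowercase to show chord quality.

Db is scale degree 1 in Db major. Db–Fb–Ab–Cb is a minor-seventh chord — the form found in Db minor, not the diatonic I (Db). Borrowed into Db major it is written i7.

i7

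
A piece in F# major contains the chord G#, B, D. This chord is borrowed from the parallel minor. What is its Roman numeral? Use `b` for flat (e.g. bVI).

The root G# is the diatonic 2nd degree of F# major; the borrowing shows in the chord quality. G#–B–D is a diminished chord — the form found in F# minor, not the diatonic ii (G#m). Borrowed into F# major it is written ii°.

ii°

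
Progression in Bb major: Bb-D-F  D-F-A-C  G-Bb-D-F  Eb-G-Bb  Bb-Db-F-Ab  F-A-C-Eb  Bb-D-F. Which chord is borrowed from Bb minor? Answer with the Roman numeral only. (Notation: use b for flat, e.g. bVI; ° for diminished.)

i7

The diatonic triads in Bb major are Bb, Cm, Dm, Eb, F, Gm, Adim. Bb–D–F = Bb, D–F–A–C = Dm7, G–Bb–D–F = Gm7, Eb–G–Bb = Eb and F–A–C–Eb = F7 all belong to that set. But Bb–Db–F–Ab is foreign: the diatonic I on degree 1 is Bb, whereas Bbm7 comes from Bb minor. It is labeled i7.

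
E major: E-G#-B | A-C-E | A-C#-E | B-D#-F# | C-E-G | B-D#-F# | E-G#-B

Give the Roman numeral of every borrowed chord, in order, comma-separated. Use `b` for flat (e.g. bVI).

iv, bVI

E major has the diatonic set E, F#m, G#m, A, B, C#m, D#dim. Of the given chords, E–G#–B = E, A–C#–E = A and B–D#–F# = B are diatonic. A–C–E is not: scale degree 4 in E major carries A (IV). In E minor the chord on that degree is Am, so here it functions as iv, borrowed from the parallel minor. But C–E–G is foreign: the diatonic vi on degree 6 is C#m, whereas C comes from E minor. It is labeled bVI.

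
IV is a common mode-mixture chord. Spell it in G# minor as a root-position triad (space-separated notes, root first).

C# E# G#

The root, C#, is scale degree 4 — the same note in G# minor and G# major; only the chord quality changes. Stacking thirds in G# major on C# gives C#–E#–G#.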